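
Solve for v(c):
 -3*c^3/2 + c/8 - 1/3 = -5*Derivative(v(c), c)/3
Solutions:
 v(c) = C1 + 9*c^4/40 - 3*c^2/80 + c/5


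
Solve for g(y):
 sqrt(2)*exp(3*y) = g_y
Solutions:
 g(y) = C1 + sqrt(2)*exp(3*y)/3


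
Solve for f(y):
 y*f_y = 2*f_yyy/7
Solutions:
 f(y) = C1 + Integral(C2*airyai(2^(2/3)*7^(1/3)*y/2) + C3*airybi(2^(2/3)*7^(1/3)*y/2), y)


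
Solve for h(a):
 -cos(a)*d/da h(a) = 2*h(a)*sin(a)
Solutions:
 h(a) = C1*cos(a)^2


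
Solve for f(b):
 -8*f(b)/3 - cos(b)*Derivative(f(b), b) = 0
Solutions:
 f(b) = C1*(sin(b) - 1)^(4/3)/(sin(b) + 1)^(4/3)


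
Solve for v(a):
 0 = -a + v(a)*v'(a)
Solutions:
 v(a) = -sqrt(C1 + a^2)
 v(a) = sqrt(C1 + a^2)


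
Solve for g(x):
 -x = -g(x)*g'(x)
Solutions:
 g(x) = -sqrt(C1 + x^2)
 g(x) = sqrt(C1 + x^2)


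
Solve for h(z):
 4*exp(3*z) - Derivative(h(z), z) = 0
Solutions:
 h(z) = C1 + 4*exp(3*z)/3


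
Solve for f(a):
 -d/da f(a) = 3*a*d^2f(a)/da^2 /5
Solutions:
 f(a) = C1 + C2/a^(2/3)


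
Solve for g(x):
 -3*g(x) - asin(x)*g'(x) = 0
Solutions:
 g(x) = C1*exp(-3*Integral(1/asin(x), x))


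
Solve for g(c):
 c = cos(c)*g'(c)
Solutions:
 g(c) = C1 + Integral(c/cos(c), c)


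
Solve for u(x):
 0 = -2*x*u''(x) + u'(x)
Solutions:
 u(x) = C1 + C2*x^(3/2)


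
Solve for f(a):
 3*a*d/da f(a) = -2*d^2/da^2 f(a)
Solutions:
 f(a) = C1 + C2*erf(sqrt(3)*a/2)


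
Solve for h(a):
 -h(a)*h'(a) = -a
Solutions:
 h(a) = -sqrt(C1 + a^2)
 h(a) = sqrt(C1 + a^2)


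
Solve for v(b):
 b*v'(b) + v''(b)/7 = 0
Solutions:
 v(b) = C1 + C2*erf(sqrt(14)*b/2)


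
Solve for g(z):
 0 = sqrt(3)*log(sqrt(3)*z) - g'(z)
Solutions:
 g(z) = C1 + sqrt(3)*z*log(z) - sqrt(3)*z + sqrt(3)*z*log(3)/2


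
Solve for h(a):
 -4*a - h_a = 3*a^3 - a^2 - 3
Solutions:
 h(a) = C1 - 3*a^4/4 + a^3/3 - 2*a^2 + 3*a


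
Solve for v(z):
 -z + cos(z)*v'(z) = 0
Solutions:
 v(z) = C1 + Integral(z/cos(z), z)


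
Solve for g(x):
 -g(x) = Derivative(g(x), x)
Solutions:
 g(x) = C1*exp(-x)


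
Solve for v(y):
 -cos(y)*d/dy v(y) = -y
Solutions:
 v(y) = C1 + Integral(y/cos(y), y)


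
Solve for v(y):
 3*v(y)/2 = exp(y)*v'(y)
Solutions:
 v(y) = C1*exp(-3*exp(-y)/2)


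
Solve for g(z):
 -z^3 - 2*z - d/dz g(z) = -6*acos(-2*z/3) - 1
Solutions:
 g(z) = C1 - z^4/4 - z^2 + 6*z*acos(-2*z/3) + z + 3*sqrt(9 - 4*z^2)


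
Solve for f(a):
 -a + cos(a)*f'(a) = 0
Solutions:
 f(a) = C1 + Integral(a/cos(a), a)


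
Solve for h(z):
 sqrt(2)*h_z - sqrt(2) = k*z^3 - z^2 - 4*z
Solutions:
 h(z) = C1 + sqrt(2)*k*z^4/8 - sqrt(2)*z^3/6 - sqrt(2)*z^2 + z


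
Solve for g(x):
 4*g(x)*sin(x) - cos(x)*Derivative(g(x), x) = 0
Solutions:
 g(x) = C1/cos(x)^4


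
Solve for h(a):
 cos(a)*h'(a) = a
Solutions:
 h(a) = C1 + Integral(a/cos(a), a)


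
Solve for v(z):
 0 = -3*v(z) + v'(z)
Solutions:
 v(z) = C1*exp(3*z)


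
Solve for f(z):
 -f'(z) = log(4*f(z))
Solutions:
 Integral(1/(log(_y) + 2*log(2)), (_y, f(z))) = C1 - z


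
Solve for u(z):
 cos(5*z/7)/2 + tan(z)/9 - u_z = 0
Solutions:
 u(z) = C1 - log(cos(z))/9 + 7*sin(5*z/7)/10


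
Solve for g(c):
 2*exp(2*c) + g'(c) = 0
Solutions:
 g(c) = C1 - exp(2*c)


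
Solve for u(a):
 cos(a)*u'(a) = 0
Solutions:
 u(a) = C1


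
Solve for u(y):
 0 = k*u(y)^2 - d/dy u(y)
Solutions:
 u(y) = -1/(C1 + k*y)


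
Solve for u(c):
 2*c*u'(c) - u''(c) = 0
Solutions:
 u(c) = C1 + C2*erfi(c)


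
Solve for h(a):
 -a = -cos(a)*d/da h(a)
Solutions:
 h(a) = C1 + Integral(a/cos(a), a)


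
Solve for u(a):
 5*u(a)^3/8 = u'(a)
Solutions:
 u(a) = -2*sqrt(-1/(C1 + 5*a))
 u(a) = 2*sqrt(-1/(C1 + 5*a))


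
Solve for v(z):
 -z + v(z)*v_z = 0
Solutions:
 v(z) = -sqrt(C1 + z^2)
 v(z) = sqrt(C1 + z^2)


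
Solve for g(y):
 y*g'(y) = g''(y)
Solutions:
 g(y) = C1 + C2*erfi(sqrt(2)*y/2)


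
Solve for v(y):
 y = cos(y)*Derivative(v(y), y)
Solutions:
 v(y) = C1 + Integral(y/cos(y), y)


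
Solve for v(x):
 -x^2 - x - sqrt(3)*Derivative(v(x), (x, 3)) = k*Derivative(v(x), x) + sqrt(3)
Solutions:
 v(x) = C1 + C2*exp(-3^(3/4)*x*sqrt(-k)/3) + C3*exp(3^(3/4)*x*sqrt(-k)/3) - x^3/(3*k) - x^2/(2*k) - sqrt(3)*x/k + 2*sqrt(3)*x/k^2


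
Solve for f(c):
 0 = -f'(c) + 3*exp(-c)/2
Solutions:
 f(c) = C1 - 3*exp(-c)/2


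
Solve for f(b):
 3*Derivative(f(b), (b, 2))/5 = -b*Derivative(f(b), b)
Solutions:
 f(b) = C1 + C2*erf(sqrt(30)*b/6)


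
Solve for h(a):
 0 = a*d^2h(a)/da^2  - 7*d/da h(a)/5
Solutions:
 h(a) = C1 + C2*a^(12/5)


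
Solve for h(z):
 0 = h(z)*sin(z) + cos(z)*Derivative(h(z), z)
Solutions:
 h(z) = C1*cos(z)


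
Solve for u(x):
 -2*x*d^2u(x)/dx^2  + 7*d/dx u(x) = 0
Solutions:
 u(x) = C1 + C2*x^(9/2)


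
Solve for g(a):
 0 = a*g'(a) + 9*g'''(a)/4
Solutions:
 g(a) = C1 + Integral(C2*airyai(-2^(2/3)*3^(1/3)*a/3) + C3*airybi(-2^(2/3)*3^(1/3)*a/3), a)


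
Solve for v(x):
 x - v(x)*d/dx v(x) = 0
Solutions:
 v(x) = -sqrt(C1 + x^2)
 v(x) = sqrt(C1 + x^2)


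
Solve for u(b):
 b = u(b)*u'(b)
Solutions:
 u(b) = -sqrt(C1 + b^2)
 u(b) = sqrt(C1 + b^2)


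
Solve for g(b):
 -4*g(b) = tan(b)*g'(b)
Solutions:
 g(b) = C1/sin(b)^4


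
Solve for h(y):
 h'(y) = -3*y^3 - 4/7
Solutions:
 h(y) = C1 - 3*y^4/4 - 4*y/7


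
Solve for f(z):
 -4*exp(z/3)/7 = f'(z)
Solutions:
 f(z) = C1 - 12*exp(z/3)/7


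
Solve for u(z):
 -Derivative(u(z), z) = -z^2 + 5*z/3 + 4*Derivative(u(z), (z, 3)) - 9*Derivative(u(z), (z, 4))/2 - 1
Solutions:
 u(z) = C1 + C2*exp(z*(-(351*sqrt(57) + 2699)^(1/3) - 64/(351*sqrt(57) + 2699)^(1/3) + 16)/54)*sin(sqrt(3)*z*(-(351*sqrt(57) + 2699)^(1/3) + 64/(351*sqrt(57) + 2699)^(1/3))/54) + C3*exp(z*(-(351*sqrt(57) + 2699)^(1/3) - 64/(351*sqrt(57) + 2699)^(1/3) + 16)/54)*cos(sqrt(3)*z*(-(351*sqrt(57) + 2699)^(1/3) + 64/(351*sqrt(57) + 2699)^(1/3))/54) + C4*exp(z*(64/(351*sqrt(57) + 2699)^(1/3) + 8 + (351*sqrt(57) + 2699)^(1/3))/27) + z^3/3 - 5*z^2/6 - 7*z


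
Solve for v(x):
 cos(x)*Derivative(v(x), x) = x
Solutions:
 v(x) = C1 + Integral(x/cos(x), x)


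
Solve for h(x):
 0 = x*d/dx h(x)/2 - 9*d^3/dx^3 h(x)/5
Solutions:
 h(x) = C1 + Integral(C2*airyai(60^(1/3)*x/6) + C3*airybi(60^(1/3)*x/6), x)


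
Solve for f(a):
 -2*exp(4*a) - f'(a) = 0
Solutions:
 f(a) = C1 - exp(4*a)/2


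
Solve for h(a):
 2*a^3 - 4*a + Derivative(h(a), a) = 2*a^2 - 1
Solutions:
 h(a) = C1 - a^4/2 + 2*a^3/3 + 2*a^2 - a


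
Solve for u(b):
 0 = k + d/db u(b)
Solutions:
 u(b) = C1 - b*k


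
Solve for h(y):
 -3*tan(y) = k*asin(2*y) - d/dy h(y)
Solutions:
 h(y) = C1 + k*(y*asin(2*y) + sqrt(1 - 4*y^2)/2) - 3*log(cos(y))


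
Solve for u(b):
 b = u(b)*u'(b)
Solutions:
 u(b) = -sqrt(C1 + b^2)
 u(b) = sqrt(C1 + b^2)


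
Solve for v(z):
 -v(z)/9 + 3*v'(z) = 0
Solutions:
 v(z) = C1*exp(z/27)


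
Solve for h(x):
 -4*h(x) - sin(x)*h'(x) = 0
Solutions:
 h(x) = C1*(cos(x)^2 + 2*cos(x) + 1)/(cos(x)^2 - 2*cos(x) + 1)


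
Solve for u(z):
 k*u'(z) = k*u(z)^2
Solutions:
 u(z) = -1/(C1 + z)


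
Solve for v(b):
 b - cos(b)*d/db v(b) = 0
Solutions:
 v(b) = C1 + Integral(b/cos(b), b)


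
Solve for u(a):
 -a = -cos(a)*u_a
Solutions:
 u(a) = C1 + Integral(a/cos(a), a)


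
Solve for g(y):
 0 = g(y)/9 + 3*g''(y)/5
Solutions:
 g(y) = C1*sin(sqrt(15)*y/9) + C2*cos(sqrt(15)*y/9)


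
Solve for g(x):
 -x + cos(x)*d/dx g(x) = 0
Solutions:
 g(x) = C1 + Integral(x/cos(x), x)


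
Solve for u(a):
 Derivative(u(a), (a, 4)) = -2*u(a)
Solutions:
 u(a) = (C1*sin(2^(3/4)*a/2) + C2*cos(2^(3/4)*a/2))*exp(-2^(3/4)*a/2) + (C3*sin(2^(3/4)*a/2) + C4*cos(2^(3/4)*a/2))*exp(2^(3/4)*a/2)


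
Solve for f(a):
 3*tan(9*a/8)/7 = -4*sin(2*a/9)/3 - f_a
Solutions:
 f(a) = C1 + 8*log(cos(9*a/8))/21 + 6*cos(2*a/9)


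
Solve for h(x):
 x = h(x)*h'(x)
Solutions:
 h(x) = -sqrt(C1 + x^2)
 h(x) = sqrt(C1 + x^2)


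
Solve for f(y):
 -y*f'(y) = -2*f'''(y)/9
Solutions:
 f(y) = C1 + Integral(C2*airyai(6^(2/3)*y/2) + C3*airybi(6^(2/3)*y/2), y)


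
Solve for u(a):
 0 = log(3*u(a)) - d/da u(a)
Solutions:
 -Integral(1/(log(_y) + log(3)), (_y, u(a))) = C1 - a


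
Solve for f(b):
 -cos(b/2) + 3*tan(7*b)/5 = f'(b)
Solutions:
 f(b) = C1 - 3*log(cos(7*b))/35 - 2*sin(b/2)


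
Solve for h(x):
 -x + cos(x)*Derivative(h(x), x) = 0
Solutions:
 h(x) = C1 + Integral(x/cos(x), x)


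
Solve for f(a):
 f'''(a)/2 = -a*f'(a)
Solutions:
 f(a) = C1 + Integral(C2*airyai(-2^(1/3)*a) + C3*airybi(-2^(1/3)*a), a)


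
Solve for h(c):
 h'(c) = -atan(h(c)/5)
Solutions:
 Integral(1/atan(_y/5), (_y, h(c))) = C1 - c


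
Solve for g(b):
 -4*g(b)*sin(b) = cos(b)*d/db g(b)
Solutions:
 g(b) = C1*cos(b)^4


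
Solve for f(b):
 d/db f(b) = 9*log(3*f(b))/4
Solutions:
 -4*Integral(1/(log(_y) + log(3)), (_y, f(b)))/9 = C1 - b


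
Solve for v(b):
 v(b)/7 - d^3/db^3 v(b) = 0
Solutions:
 v(b) = C3*exp(7^(2/3)*b/7) + (C1*sin(sqrt(3)*7^(2/3)*b/14) + C2*cos(sqrt(3)*7^(2/3)*b/14))*exp(-7^(2/3)*b/14)


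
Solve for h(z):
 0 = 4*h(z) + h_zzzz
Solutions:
 h(z) = (C1*sin(z) + C2*cos(z))*exp(-z) + (C3*sin(z) + C4*cos(z))*exp(z)


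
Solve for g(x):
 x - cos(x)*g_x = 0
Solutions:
 g(x) = C1 + Integral(x/cos(x), x)


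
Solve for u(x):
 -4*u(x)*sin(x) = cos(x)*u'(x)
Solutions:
 u(x) = C1*cos(x)^4


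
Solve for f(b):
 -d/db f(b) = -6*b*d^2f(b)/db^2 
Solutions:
 f(b) = C1 + C2*b^(7/6)


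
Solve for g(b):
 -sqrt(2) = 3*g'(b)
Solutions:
 g(b) = C1 - sqrt(2)*b/3


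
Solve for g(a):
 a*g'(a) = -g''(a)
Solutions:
 g(a) = C1 + C2*erf(sqrt(2)*a/2)


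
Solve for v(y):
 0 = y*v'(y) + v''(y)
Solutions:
 v(y) = C1 + C2*erf(sqrt(2)*y/2)


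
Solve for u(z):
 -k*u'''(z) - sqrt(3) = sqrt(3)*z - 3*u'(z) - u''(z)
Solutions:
 u(z) = C1 + C2*exp(z*(1 - sqrt(12*k + 1))/(2*k)) + C3*exp(z*(sqrt(12*k + 1) + 1)/(2*k)) + sqrt(3)*z^2/6 + 2*sqrt(3)*z/9


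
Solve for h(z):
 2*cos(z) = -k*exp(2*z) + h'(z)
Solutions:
 h(z) = C1 + k*exp(2*z)/2 + 2*sin(z)


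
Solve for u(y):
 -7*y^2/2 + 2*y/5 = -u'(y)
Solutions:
 u(y) = C1 + 7*y^3/6 - y^2/5


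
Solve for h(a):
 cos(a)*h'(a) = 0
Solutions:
 h(a) = C1


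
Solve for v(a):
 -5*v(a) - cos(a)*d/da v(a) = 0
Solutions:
 v(a) = C1*sqrt(sin(a) - 1)*(sin(a)^2 - 2*sin(a) + 1)/(sqrt(sin(a) + 1)*(sin(a)^2 + 2*sin(a) + 1))


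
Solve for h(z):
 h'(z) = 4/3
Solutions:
 h(z) = C1 + 4*z/3


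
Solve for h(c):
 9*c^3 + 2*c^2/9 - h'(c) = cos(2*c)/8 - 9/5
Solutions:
 h(c) = C1 + 9*c^4/4 + 2*c^3/27 + 9*c/5 - sin(c)*cos(c)/8


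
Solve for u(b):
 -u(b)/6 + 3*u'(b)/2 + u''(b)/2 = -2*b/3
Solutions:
 u(b) = C1*exp(b*(-9 + sqrt(93))/6) + C2*exp(-b*(9 + sqrt(93))/6) + 4*b + 36


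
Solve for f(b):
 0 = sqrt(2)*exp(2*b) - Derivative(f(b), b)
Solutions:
 f(b) = C1 + sqrt(2)*exp(2*b)/2


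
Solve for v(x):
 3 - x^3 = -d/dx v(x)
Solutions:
 v(x) = C1 + x^4/4 - 3*x


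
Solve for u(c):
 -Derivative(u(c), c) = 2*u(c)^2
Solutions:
 u(c) = 1/(C1 + 2*c)


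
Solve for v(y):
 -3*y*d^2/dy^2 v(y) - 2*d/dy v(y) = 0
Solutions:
 v(y) = C1 + C2*y^(1/3)


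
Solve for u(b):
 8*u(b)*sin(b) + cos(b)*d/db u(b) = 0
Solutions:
 u(b) = C1*cos(b)^8


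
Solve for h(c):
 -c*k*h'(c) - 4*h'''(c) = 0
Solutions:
 h(c) = C1 + Integral(C2*airyai(2^(1/3)*c*(-k)^(1/3)/2) + C3*airybi(2^(1/3)*c*(-k)^(1/3)/2), c)


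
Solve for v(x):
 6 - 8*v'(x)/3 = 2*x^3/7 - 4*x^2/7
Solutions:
 v(x) = C1 - 3*x^4/112 + x^3/14 + 9*x/4


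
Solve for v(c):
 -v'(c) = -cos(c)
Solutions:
 v(c) = C1 + sin(c)


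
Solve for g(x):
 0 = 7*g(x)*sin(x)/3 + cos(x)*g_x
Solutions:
 g(x) = C1*cos(x)^(7/3)


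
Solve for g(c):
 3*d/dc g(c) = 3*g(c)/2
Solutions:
 g(c) = C1*exp(c/2)


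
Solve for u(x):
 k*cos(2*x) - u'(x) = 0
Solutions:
 u(x) = C1 + k*sin(2*x)/2


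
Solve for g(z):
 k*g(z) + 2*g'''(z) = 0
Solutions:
 g(z) = C1*exp(2^(2/3)*z*(-k)^(1/3)/2) + C2*exp(2^(2/3)*z*(-k)^(1/3)*(-1 + sqrt(3)*I)/4) + C3*exp(-2^(2/3)*z*(-k)^(1/3)*(1 + sqrt(3)*I)/4)


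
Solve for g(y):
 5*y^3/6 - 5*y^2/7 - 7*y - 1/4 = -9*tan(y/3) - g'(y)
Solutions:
 g(y) = C1 - 5*y^4/24 + 5*y^3/21 + 7*y^2/2 + y/4 + 27*log(cos(y/3))


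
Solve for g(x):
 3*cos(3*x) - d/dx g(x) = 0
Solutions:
 g(x) = C1 + sin(3*x)


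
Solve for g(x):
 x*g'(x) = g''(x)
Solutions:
 g(x) = C1 + C2*erfi(sqrt(2)*x/2)


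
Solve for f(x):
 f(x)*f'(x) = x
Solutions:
 f(x) = -sqrt(C1 + x^2)
 f(x) = sqrt(C1 + x^2)


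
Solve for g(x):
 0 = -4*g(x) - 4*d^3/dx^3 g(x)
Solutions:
 g(x) = C3*exp(-x) + (C1*sin(sqrt(3)*x/2) + C2*cos(sqrt(3)*x/2))*exp(x/2)


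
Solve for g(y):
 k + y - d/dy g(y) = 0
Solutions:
 g(y) = C1 + k*y + y^2/2


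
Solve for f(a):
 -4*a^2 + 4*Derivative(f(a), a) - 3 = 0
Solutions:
 f(a) = C1 + a^3/3 + 3*a/4


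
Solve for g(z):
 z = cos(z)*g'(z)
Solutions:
 g(z) = C1 + Integral(z/cos(z), z)


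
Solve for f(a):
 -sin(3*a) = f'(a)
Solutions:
 f(a) = C1 + cos(3*a)/3


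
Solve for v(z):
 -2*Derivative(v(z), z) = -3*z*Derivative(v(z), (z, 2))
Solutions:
 v(z) = C1 + C2*z^(5/3)


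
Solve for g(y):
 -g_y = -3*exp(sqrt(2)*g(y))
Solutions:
 g(y) = sqrt(2)*(2*log(-1/(C1 + 3*y)) - log(2))/4


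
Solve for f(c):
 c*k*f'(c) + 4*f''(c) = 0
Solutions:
 f(c) = Piecewise((-sqrt(2)*sqrt(pi)*C1*erf(sqrt(2)*c*sqrt(k)/4)/sqrt(k) - C2, (k > 0) | (k < 0)), (-C1*c - C2, True))


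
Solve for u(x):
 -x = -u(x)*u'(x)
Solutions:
 u(x) = -sqrt(C1 + x^2)
 u(x) = sqrt(C1 + x^2)


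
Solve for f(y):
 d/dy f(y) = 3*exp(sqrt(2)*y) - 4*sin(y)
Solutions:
 f(y) = C1 + 3*sqrt(2)*exp(sqrt(2)*y)/2 + 4*cos(y)


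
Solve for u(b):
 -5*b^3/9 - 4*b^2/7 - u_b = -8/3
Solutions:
 u(b) = C1 - 5*b^4/36 - 4*b^3/21 + 8*b/3


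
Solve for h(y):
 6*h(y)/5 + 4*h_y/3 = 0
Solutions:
 h(y) = C1*exp(-9*y/10)


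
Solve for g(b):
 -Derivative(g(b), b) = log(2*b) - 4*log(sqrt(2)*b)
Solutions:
 g(b) = C1 + 3*b*log(b) - 3*b + b*log(2)


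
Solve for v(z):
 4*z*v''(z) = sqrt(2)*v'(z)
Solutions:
 v(z) = C1 + C2*z^(sqrt(2)/4 + 1)


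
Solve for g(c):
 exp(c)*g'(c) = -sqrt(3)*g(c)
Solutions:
 g(c) = C1*exp(sqrt(3)*exp(-c))


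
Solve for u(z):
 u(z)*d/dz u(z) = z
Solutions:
 u(z) = -sqrt(C1 + z^2)
 u(z) = sqrt(C1 + z^2)


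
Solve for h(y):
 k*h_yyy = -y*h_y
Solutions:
 h(y) = C1 + Integral(C2*airyai(y*(-1/k)^(1/3)) + C3*airybi(y*(-1/k)^(1/3)), y)


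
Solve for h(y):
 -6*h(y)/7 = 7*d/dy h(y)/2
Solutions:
 h(y) = C1*exp(-12*y/49)


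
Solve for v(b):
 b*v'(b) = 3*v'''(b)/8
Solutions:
 v(b) = C1 + Integral(C2*airyai(2*3^(2/3)*b/3) + C3*airybi(2*3^(2/3)*b/3), b)


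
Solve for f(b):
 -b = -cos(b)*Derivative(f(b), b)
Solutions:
 f(b) = C1 + Integral(b/cos(b), b)


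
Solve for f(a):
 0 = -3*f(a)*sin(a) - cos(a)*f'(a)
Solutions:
 f(a) = C1*cos(a)^3


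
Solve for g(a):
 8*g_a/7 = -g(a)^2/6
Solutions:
 g(a) = 48/(C1 + 7*a)


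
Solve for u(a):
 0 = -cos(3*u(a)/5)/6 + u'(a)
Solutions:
 -a/6 - 5*log(sin(3*u(a)/5) - 1)/6 + 5*log(sin(3*u(a)/5) + 1)/6 = C1


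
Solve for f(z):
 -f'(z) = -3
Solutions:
 f(z) = C1 + 3*z


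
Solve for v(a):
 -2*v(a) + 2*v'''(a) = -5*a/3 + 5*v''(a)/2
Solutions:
 v(a) = C1*exp(a*(-(24*sqrt(1671) + 989)^(1/3) - 25/(24*sqrt(1671) + 989)^(1/3) + 10)/24)*sin(sqrt(3)*a*(-(24*sqrt(1671) + 989)^(1/3) + 25/(24*sqrt(1671) + 989)^(1/3))/24) + C2*exp(a*(-(24*sqrt(1671) + 989)^(1/3) - 25/(24*sqrt(1671) + 989)^(1/3) + 10)/24)*cos(sqrt(3)*a*(-(24*sqrt(1671) + 989)^(1/3) + 25/(24*sqrt(1671) + 989)^(1/3))/24) + C3*exp(a*(25/(24*sqrt(1671) + 989)^(1/3) + 5 + (24*sqrt(1671) + 989)^(1/3))/12) + 5*a/6


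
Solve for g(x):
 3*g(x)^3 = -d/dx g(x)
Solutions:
 g(x) = -sqrt(2)*sqrt(-1/(C1 - 3*x))/2
 g(x) = sqrt(2)*sqrt(-1/(C1 - 3*x))/2


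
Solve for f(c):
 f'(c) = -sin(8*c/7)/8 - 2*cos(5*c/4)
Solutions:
 f(c) = C1 - 8*sin(5*c/4)/5 + 7*cos(8*c/7)/64


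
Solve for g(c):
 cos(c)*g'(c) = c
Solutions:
 g(c) = C1 + Integral(c/cos(c), c)


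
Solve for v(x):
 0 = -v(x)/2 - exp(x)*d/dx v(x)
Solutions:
 v(x) = C1*exp(exp(-x)/2)


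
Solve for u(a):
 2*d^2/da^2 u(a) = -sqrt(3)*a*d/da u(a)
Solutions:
 u(a) = C1 + C2*erf(3^(1/4)*a/2)


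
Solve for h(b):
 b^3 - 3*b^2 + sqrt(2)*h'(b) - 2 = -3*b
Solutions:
 h(b) = C1 - sqrt(2)*b^4/8 + sqrt(2)*b^3/2 - 3*sqrt(2)*b^2/4 + sqrt(2)*b


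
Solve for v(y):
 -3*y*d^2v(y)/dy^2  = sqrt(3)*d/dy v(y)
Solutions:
 v(y) = C1 + C2*y^(1 - sqrt(3)/3)


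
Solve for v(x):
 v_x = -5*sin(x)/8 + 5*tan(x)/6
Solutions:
 v(x) = C1 - 5*log(cos(x))/6 + 5*cos(x)/8


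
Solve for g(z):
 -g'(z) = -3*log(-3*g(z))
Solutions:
 -Integral(1/(log(-_y) + log(3)), (_y, g(z)))/3 = C1 - z


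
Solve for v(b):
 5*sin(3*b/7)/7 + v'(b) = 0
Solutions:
 v(b) = C1 + 5*cos(3*b/7)/3


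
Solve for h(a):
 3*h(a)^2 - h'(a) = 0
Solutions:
 h(a) = -1/(C1 + 3*a)


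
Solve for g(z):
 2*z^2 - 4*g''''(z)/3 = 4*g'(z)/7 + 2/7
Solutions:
 g(z) = C1 + C4*exp(-3^(1/3)*7^(2/3)*z/7) + 7*z^3/6 - z/2 + (C2*sin(3^(5/6)*7^(2/3)*z/14) + C3*cos(3^(5/6)*7^(2/3)*z/14))*exp(3^(1/3)*7^(2/3)*z/14)


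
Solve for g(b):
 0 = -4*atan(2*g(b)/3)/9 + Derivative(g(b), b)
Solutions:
 Integral(1/atan(2*_y/3), (_y, g(b))) = C1 + 4*b/9


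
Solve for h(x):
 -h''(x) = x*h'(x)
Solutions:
 h(x) = C1 + C2*erf(sqrt(2)*x/2)


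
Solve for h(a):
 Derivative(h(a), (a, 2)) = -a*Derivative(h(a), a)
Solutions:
 h(a) = C1 + C2*erf(sqrt(2)*a/2)


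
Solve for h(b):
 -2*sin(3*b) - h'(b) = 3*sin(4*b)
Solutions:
 h(b) = C1 + 2*cos(3*b)/3 + 3*cos(4*b)/4


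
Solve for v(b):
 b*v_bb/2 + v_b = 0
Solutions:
 v(b) = C1 + C2/b


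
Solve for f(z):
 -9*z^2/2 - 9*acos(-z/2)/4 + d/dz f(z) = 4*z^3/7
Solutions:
 f(z) = C1 + z^4/7 + 3*z^3/2 + 9*z*acos(-z/2)/4 + 9*sqrt(4 - z^2)/4


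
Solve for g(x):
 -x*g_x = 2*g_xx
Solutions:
 g(x) = C1 + C2*erf(x/2)


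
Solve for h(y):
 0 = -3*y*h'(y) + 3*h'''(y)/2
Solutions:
 h(y) = C1 + Integral(C2*airyai(2^(1/3)*y) + C3*airybi(2^(1/3)*y), y)


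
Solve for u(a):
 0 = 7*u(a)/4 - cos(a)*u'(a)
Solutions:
 u(a) = C1*(sin(a) + 1)^(7/8)/(sin(a) - 1)^(7/8)


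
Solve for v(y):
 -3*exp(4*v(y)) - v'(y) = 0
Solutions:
 v(y) = log(-I*(1/(C1 + 12*y))^(1/4))
 v(y) = log(I*(1/(C1 + 12*y))^(1/4))
 v(y) = log(-(1/(C1 + 12*y))^(1/4))
 v(y) = log(1/(C1 + 12*y))/4


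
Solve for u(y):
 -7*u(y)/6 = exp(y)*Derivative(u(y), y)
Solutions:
 u(y) = C1*exp(7*exp(-y)/6)


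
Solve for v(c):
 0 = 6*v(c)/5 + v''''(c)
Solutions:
 v(c) = (C1*sin(10^(3/4)*3^(1/4)*c/10) + C2*cos(10^(3/4)*3^(1/4)*c/10))*exp(-10^(3/4)*3^(1/4)*c/10) + (C3*sin(10^(3/4)*3^(1/4)*c/10) + C4*cos(10^(3/4)*3^(1/4)*c/10))*exp(10^(3/4)*3^(1/4)*c/10)


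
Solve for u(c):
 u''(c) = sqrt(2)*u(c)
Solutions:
 u(c) = C1*exp(-2^(1/4)*c) + C2*exp(2^(1/4)*c)


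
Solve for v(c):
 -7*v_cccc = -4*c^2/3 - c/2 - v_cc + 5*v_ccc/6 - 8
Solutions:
 v(c) = C1 + C2*c + C3*exp(c*(-5 + sqrt(1033))/84) + C4*exp(-c*(5 + sqrt(1033))/84) - c^4/9 - 49*c^3/108 - 3125*c^2/216


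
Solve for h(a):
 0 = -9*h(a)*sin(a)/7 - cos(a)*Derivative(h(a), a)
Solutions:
 h(a) = C1*cos(a)^(9/7)


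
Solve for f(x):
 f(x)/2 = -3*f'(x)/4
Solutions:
 f(x) = C1*exp(-2*x/3)


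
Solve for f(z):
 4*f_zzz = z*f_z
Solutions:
 f(z) = C1 + Integral(C2*airyai(2^(1/3)*z/2) + C3*airybi(2^(1/3)*z/2), z)


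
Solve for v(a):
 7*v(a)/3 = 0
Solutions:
 v(a) = 0


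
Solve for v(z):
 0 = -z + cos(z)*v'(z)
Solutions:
 v(z) = C1 + Integral(z/cos(z), z)


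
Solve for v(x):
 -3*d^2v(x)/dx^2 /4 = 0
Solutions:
 v(x) = C1 + C2*x


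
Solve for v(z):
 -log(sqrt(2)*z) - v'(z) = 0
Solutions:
 v(z) = C1 - z*log(z) - z*log(2)/2 + z


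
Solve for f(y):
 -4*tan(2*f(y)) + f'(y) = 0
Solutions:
 f(y) = -asin(C1*exp(8*y))/2 + pi/2
 f(y) = asin(C1*exp(8*y))/2


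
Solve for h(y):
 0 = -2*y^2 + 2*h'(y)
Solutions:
 h(y) = C1 + y^3/3


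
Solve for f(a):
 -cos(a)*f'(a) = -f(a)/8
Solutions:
 f(a) = C1*(sin(a) + 1)^(1/16)/(sin(a) - 1)^(1/16)


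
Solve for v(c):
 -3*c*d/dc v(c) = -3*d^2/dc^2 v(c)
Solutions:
 v(c) = C1 + C2*erfi(sqrt(2)*c/2)


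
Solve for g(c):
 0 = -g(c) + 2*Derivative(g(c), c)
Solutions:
 g(c) = C1*exp(c/2)


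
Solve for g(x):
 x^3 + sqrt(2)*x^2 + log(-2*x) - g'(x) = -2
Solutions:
 g(x) = C1 + x^4/4 + sqrt(2)*x^3/3 + x*log(-x) + x*(log(2) + 1)


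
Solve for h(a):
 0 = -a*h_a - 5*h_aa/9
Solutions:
 h(a) = C1 + C2*erf(3*sqrt(10)*a/10)


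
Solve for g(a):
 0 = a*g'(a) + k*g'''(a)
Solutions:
 g(a) = C1 + Integral(C2*airyai(a*(-1/k)^(1/3)) + C3*airybi(a*(-1/k)^(1/3)), a)


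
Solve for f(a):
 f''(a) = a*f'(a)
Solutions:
 f(a) = C1 + C2*erfi(sqrt(2)*a/2)


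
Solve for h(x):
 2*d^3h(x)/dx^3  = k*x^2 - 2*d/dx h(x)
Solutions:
 h(x) = C1 + C2*sin(x) + C3*cos(x) + k*x^3/6 - k*x


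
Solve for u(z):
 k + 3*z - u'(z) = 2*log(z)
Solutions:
 u(z) = C1 + k*z + 3*z^2/2 - 2*z*log(z) + 2*z


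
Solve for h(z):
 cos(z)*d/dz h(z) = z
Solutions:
 h(z) = C1 + Integral(z/cos(z), z)


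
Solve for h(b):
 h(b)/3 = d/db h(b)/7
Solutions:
 h(b) = C1*exp(7*b/3)


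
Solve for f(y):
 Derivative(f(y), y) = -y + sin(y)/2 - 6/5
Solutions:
 f(y) = C1 - y^2/2 - 6*y/5 - cos(y)/2


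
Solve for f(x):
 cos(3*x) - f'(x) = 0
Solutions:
 f(x) = C1 + sin(3*x)/3


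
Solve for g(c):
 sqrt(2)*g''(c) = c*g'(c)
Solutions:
 g(c) = C1 + C2*erfi(2^(1/4)*c/2)


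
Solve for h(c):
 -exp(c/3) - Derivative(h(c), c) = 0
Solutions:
 h(c) = C1 - 3*exp(c/3)


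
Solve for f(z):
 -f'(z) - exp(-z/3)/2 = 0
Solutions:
 f(z) = C1 + 3*exp(-z/3)/2


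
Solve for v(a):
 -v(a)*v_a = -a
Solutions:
 v(a) = -sqrt(C1 + a^2)
 v(a) = sqrt(C1 + a^2)


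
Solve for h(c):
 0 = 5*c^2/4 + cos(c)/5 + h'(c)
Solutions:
 h(c) = C1 - 5*c^3/12 - sin(c)/5


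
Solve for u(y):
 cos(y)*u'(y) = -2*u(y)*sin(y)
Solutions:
 u(y) = C1*cos(y)^2


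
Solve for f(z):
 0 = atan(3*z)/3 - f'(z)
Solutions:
 f(z) = C1 + z*atan(3*z)/3 - log(9*z^2 + 1)/18


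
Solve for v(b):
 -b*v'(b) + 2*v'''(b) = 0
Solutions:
 v(b) = C1 + Integral(C2*airyai(2^(2/3)*b/2) + C3*airybi(2^(2/3)*b/2), b)


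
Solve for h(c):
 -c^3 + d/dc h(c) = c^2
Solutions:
 h(c) = C1 + c^4/4 + c^3/3


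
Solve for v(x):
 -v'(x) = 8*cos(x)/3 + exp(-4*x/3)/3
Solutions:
 v(x) = C1 - 8*sin(x)/3 + exp(-4*x/3)/4


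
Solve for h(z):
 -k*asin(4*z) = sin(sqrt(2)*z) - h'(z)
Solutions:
 h(z) = C1 + k*(z*asin(4*z) + sqrt(1 - 16*z^2)/4) - sqrt(2)*cos(sqrt(2)*z)/2


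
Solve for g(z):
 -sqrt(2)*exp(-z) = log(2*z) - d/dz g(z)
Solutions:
 g(z) = C1 + z*log(z) + z*(-1 + log(2)) - sqrt(2)*exp(-z)


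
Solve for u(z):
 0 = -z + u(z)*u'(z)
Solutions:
 u(z) = -sqrt(C1 + z^2)
 u(z) = sqrt(C1 + z^2)


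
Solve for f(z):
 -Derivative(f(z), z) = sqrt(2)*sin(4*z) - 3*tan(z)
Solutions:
 f(z) = C1 - 3*log(cos(z)) + sqrt(2)*cos(4*z)/4


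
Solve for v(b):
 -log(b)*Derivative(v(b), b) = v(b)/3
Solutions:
 v(b) = C1*exp(-li(b)/3)


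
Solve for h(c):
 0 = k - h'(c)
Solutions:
 h(c) = C1 + c*k


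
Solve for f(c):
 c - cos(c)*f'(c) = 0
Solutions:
 f(c) = C1 + Integral(c/cos(c), c)


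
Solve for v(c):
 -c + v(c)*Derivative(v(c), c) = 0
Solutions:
 v(c) = -sqrt(C1 + c^2)
 v(c) = sqrt(C1 + c^2)


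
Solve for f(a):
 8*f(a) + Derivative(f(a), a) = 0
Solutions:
 f(a) = C1*exp(-8*a)


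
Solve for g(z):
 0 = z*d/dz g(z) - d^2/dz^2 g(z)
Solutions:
 g(z) = C1 + C2*erfi(sqrt(2)*z/2)


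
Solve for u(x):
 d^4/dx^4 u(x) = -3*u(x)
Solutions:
 u(x) = (C1*sin(sqrt(2)*3^(1/4)*x/2) + C2*cos(sqrt(2)*3^(1/4)*x/2))*exp(-sqrt(2)*3^(1/4)*x/2) + (C3*sin(sqrt(2)*3^(1/4)*x/2) + C4*cos(sqrt(2)*3^(1/4)*x/2))*exp(sqrt(2)*3^(1/4)*x/2)


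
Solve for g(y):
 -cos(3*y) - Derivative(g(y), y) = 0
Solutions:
 g(y) = C1 - sin(3*y)/3


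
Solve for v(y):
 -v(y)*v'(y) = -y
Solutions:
 v(y) = -sqrt(C1 + y^2)
 v(y) = sqrt(C1 + y^2)


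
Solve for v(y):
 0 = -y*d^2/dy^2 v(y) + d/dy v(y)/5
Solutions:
 v(y) = C1 + C2*y^(6/5)


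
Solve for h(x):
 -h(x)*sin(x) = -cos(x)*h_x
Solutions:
 h(x) = C1/cos(x)


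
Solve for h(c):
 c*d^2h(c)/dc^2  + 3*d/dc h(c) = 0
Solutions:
 h(c) = C1 + C2/c^2


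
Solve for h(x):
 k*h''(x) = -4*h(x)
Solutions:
 h(x) = C1*exp(-2*x*sqrt(-1/k)) + C2*exp(2*x*sqrt(-1/k))


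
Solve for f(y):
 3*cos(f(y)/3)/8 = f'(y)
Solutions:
 -3*y/8 - 3*log(sin(f(y)/3) - 1)/2 + 3*log(sin(f(y)/3) + 1)/2 = C1


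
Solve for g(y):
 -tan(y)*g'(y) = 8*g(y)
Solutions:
 g(y) = C1/sin(y)^8


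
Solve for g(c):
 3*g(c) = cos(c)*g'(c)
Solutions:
 g(c) = C1*(sin(c) + 1)^(3/2)/(sin(c) - 1)^(3/2)


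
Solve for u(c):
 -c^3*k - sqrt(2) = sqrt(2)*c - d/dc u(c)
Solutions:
 u(c) = C1 + c^4*k/4 + sqrt(2)*c^2/2 + sqrt(2)*c


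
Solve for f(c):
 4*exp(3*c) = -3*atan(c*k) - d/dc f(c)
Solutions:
 f(c) = C1 - 3*Piecewise((c*atan(c*k) - log(c^2*k^2 + 1)/(2*k), Ne(k, 0)), (0, True)) - 4*exp(3*c)/3


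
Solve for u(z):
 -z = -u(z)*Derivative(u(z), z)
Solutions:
 u(z) = -sqrt(C1 + z^2)
 u(z) = sqrt(C1 + z^2)


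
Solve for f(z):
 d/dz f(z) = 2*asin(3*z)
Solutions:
 f(z) = C1 + 2*z*asin(3*z) + 2*sqrt(1 - 9*z^2)/3


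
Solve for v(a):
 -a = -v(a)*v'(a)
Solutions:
 v(a) = -sqrt(C1 + a^2)
 v(a) = sqrt(C1 + a^2)


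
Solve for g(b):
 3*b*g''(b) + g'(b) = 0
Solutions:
 g(b) = C1 + C2*b^(2/3)


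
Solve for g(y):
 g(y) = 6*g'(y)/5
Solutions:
 g(y) = C1*exp(5*y/6)


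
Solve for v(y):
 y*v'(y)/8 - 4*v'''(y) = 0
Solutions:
 v(y) = C1 + Integral(C2*airyai(2^(1/3)*y/4) + C3*airybi(2^(1/3)*y/4), y)


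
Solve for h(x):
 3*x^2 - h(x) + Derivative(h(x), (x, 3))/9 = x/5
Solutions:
 h(x) = C3*exp(3^(2/3)*x) + 3*x^2 - x/5 + (C1*sin(3*3^(1/6)*x/2) + C2*cos(3*3^(1/6)*x/2))*exp(-3^(2/3)*x/2)


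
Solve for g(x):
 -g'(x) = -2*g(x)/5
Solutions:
 g(x) = C1*exp(2*x/5)


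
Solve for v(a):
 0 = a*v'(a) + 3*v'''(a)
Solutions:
 v(a) = C1 + Integral(C2*airyai(-3^(2/3)*a/3) + C3*airybi(-3^(2/3)*a/3), a)


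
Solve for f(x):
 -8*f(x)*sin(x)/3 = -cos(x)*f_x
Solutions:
 f(x) = C1/cos(x)^(8/3)


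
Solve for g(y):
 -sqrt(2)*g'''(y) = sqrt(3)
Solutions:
 g(y) = C1 + C2*y + C3*y^2 - sqrt(6)*y^3/12


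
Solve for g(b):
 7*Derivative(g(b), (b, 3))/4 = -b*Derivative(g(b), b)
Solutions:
 g(b) = C1 + Integral(C2*airyai(-14^(2/3)*b/7) + C3*airybi(-14^(2/3)*b/7), b)


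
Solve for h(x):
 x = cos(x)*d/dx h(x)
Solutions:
 h(x) = C1 + Integral(x/cos(x), x)


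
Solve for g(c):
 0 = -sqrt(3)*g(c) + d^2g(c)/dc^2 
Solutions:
 g(c) = C1*exp(-3^(1/4)*c) + C2*exp(3^(1/4)*c)


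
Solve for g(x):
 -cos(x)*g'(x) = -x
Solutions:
 g(x) = C1 + Integral(x/cos(x), x)


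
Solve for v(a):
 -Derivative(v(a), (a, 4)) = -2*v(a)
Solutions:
 v(a) = C1*exp(-2^(1/4)*a) + C2*exp(2^(1/4)*a) + C3*sin(2^(1/4)*a) + C4*cos(2^(1/4)*a)


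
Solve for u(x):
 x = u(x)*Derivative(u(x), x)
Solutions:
 u(x) = -sqrt(C1 + x^2)
 u(x) = sqrt(C1 + x^2)


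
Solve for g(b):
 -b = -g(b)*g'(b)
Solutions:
 g(b) = -sqrt(C1 + b^2)
 g(b) = sqrt(C1 + b^2)


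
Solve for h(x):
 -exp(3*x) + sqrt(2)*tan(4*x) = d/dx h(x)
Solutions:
 h(x) = C1 - exp(3*x)/3 - sqrt(2)*log(cos(4*x))/4


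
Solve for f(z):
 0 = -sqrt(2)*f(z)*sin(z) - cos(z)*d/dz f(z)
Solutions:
 f(z) = C1*cos(z)^(sqrt(2))


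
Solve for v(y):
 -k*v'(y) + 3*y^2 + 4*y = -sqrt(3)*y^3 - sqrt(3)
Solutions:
 v(y) = C1 + sqrt(3)*y^4/(4*k) + y^3/k + 2*y^2/k + sqrt(3)*y/k


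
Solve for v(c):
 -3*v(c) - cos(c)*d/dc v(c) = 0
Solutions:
 v(c) = C1*(sin(c) - 1)^(3/2)/(sin(c) + 1)^(3/2)


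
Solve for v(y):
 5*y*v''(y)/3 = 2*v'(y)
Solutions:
 v(y) = C1 + C2*y^(11/5)


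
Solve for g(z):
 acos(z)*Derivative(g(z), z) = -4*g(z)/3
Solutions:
 g(z) = C1*exp(-4*Integral(1/acos(z), z)/3)


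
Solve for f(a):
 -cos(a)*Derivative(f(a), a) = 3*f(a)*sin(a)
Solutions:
 f(a) = C1*cos(a)^3


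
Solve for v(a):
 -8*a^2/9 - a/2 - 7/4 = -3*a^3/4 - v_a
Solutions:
 v(a) = C1 - 3*a^4/16 + 8*a^3/27 + a^2/4 + 7*a/4


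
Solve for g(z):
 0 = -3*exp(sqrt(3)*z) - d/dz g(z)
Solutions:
 g(z) = C1 - sqrt(3)*exp(sqrt(3)*z)


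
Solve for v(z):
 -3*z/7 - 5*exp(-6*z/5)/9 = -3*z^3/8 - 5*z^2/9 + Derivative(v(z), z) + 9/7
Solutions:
 v(z) = C1 + 3*z^4/32 + 5*z^3/27 - 3*z^2/14 - 9*z/7 + 25*exp(-6*z/5)/54


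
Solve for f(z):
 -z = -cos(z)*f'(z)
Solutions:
 f(z) = C1 + Integral(z/cos(z), z)


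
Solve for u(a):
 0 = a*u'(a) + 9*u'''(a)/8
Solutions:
 u(a) = C1 + Integral(C2*airyai(-2*3^(1/3)*a/3) + C3*airybi(-2*3^(1/3)*a/3), a)


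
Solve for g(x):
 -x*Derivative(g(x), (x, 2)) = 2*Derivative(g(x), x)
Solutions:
 g(x) = C1 + C2/x


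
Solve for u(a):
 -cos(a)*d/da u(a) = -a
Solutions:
 u(a) = C1 + Integral(a/cos(a), a)


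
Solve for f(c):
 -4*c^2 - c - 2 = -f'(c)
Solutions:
 f(c) = C1 + 4*c^3/3 + c^2/2 + 2*c


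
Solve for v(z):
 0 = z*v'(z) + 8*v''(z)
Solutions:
 v(z) = C1 + C2*erf(z/4)


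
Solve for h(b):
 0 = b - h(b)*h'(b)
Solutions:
 h(b) = -sqrt(C1 + b^2)
 h(b) = sqrt(C1 + b^2)


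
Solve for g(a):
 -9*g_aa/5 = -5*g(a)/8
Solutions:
 g(a) = C1*exp(-5*sqrt(2)*a/12) + C2*exp(5*sqrt(2)*a/12)


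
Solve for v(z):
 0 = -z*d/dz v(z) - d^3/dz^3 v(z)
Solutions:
 v(z) = C1 + Integral(C2*airyai(-z) + C3*airybi(-z), z)


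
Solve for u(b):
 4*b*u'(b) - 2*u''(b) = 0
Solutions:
 u(b) = C1 + C2*erfi(b)


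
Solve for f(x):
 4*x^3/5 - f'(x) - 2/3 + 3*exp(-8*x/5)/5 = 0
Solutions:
 f(x) = C1 + x^4/5 - 2*x/3 - 3*exp(-8*x/5)/8


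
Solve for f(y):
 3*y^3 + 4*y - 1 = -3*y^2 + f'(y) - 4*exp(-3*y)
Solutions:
 f(y) = C1 + 3*y^4/4 + y^3 + 2*y^2 - y - 4*exp(-3*y)/3


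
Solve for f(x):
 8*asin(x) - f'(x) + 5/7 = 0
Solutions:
 f(x) = C1 + 8*x*asin(x) + 5*x/7 + 8*sqrt(1 - x^2)


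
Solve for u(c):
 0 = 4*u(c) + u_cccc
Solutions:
 u(c) = (C1*sin(c) + C2*cos(c))*exp(-c) + (C3*sin(c) + C4*cos(c))*exp(c)


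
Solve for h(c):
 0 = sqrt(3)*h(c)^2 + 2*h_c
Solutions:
 h(c) = 2/(C1 + sqrt(3)*c)


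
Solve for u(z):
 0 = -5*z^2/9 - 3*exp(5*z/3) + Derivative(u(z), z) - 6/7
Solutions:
 u(z) = C1 + 5*z^3/27 + 6*z/7 + 9*exp(5*z/3)/5


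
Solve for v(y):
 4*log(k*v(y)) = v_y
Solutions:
 li(k*v(y))/k = C1 + 4*y


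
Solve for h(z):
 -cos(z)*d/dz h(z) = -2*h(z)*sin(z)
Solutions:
 h(z) = C1/cos(z)^2


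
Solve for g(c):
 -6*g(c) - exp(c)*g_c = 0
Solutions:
 g(c) = C1*exp(6*exp(-c))


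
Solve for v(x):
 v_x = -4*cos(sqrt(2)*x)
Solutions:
 v(x) = C1 - 2*sqrt(2)*sin(sqrt(2)*x)


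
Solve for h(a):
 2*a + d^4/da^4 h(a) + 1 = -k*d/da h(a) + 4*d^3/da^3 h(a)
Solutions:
 h(a) = C1 + C2*exp(a*(-(27*k/2 + sqrt((27*k - 128)^2 - 16384)/2 - 64)^(1/3) + 4 - 16/(27*k/2 + sqrt((27*k - 128)^2 - 16384)/2 - 64)^(1/3))/3) + C3*exp(a*((27*k/2 + sqrt((27*k - 128)^2 - 16384)/2 - 64)^(1/3) - sqrt(3)*I*(27*k/2 + sqrt((27*k - 128)^2 - 16384)/2 - 64)^(1/3) + 8 - 64/((-1 + sqrt(3)*I)*(27*k/2 + sqrt((27*k - 128)^2 - 16384)/2 - 64)^(1/3)))/6) + C4*exp(a*((27*k/2 + sqrt((27*k - 128)^2 - 16384)/2 - 64)^(1/3) + sqrt(3)*I*(27*k/2 + sqrt((27*k - 128)^2 - 16384)/2 - 64)^(1/3) + 8 + 64/((1 + sqrt(3)*I)*(27*k/2 + sqrt((27*k - 128)^2 - 16384)/2 - 64)^(1/3)))/6) - a^2/k - a/k


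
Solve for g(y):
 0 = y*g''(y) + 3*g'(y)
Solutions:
 g(y) = C1 + C2/y^2


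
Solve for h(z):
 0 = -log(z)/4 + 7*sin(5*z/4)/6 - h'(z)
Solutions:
 h(z) = C1 - z*log(z)/4 + z/4 - 14*cos(5*z/4)/15


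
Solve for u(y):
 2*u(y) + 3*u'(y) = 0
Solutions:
 u(y) = C1*exp(-2*y/3)


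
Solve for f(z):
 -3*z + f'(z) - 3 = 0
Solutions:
 f(z) = C1 + 3*z^2/2 + 3*z


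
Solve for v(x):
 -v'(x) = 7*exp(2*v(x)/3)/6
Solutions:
 v(x) = 3*log(-sqrt(-1/(C1 - 7*x))) + 3*log(3)
 v(x) = 3*log(-1/(C1 - 7*x))/2 + 3*log(3)


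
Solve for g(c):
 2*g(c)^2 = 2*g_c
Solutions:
 g(c) = -1/(C1 + c)


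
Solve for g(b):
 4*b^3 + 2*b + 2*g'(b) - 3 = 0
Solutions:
 g(b) = C1 - b^4/2 - b^2/2 + 3*b/2


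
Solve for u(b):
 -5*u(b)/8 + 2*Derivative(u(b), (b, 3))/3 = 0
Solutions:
 u(b) = C3*exp(15^(1/3)*2^(2/3)*b/4) + (C1*sin(2^(2/3)*3^(5/6)*5^(1/3)*b/8) + C2*cos(2^(2/3)*3^(5/6)*5^(1/3)*b/8))*exp(-15^(1/3)*2^(2/3)*b/8)


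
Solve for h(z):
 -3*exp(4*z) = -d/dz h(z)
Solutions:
 h(z) = C1 + 3*exp(4*z)/4


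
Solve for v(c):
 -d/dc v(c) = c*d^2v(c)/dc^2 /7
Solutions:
 v(c) = C1 + C2/c^6


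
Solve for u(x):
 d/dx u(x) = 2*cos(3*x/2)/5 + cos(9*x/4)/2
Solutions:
 u(x) = C1 + 4*sin(3*x/2)/15 + 2*sin(9*x/4)/9


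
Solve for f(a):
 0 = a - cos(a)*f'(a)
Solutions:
 f(a) = C1 + Integral(a/cos(a), a)


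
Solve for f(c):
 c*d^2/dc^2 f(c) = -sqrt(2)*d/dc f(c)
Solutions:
 f(c) = C1 + C2*c^(1 - sqrt(2))


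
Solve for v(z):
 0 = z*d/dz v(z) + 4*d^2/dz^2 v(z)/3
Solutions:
 v(z) = C1 + C2*erf(sqrt(6)*z/4)


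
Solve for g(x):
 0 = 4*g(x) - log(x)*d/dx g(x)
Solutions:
 g(x) = C1*exp(4*li(x))


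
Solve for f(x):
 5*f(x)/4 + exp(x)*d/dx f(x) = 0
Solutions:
 f(x) = C1*exp(5*exp(-x)/4)


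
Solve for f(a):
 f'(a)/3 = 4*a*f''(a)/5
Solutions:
 f(a) = C1 + C2*a^(17/12)


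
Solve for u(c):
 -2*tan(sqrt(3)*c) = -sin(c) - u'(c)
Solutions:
 u(c) = C1 - 2*sqrt(3)*log(cos(sqrt(3)*c))/3 + cos(c)


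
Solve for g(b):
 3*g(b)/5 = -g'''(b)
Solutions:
 g(b) = C3*exp(-3^(1/3)*5^(2/3)*b/5) + (C1*sin(3^(5/6)*5^(2/3)*b/10) + C2*cos(3^(5/6)*5^(2/3)*b/10))*exp(3^(1/3)*5^(2/3)*b/10)


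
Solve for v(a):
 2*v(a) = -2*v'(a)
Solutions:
 v(a) = C1*exp(-a)


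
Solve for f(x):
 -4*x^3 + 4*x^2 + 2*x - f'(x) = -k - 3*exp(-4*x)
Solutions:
 f(x) = C1 + k*x - x^4 + 4*x^3/3 + x^2 - 3*exp(-4*x)/4


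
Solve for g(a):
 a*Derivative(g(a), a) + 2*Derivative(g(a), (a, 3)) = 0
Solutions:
 g(a) = C1 + Integral(C2*airyai(-2^(2/3)*a/2) + C3*airybi(-2^(2/3)*a/2), a)


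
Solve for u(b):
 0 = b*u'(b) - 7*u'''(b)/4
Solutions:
 u(b) = C1 + Integral(C2*airyai(14^(2/3)*b/7) + C3*airybi(14^(2/3)*b/7), b)


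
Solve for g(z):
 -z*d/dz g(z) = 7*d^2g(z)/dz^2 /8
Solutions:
 g(z) = C1 + C2*erf(2*sqrt(7)*z/7)


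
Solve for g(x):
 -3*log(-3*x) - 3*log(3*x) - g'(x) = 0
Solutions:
 g(x) = C1 - 6*x*log(x) + 3*x*(-2*log(3) + 2 - I*pi)


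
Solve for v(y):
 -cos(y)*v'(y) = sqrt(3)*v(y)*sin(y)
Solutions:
 v(y) = C1*cos(y)^(sqrt(3))


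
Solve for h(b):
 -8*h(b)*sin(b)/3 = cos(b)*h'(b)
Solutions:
 h(b) = C1*cos(b)^(8/3)


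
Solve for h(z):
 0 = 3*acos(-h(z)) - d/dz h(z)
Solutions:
 Integral(1/acos(-_y), (_y, h(z))) = C1 + 3*z


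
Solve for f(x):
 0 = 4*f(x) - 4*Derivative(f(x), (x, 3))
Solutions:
 f(x) = C3*exp(x) + (C1*sin(sqrt(3)*x/2) + C2*cos(sqrt(3)*x/2))*exp(-x/2)


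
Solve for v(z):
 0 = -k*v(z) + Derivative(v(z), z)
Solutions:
 v(z) = C1*exp(k*z)


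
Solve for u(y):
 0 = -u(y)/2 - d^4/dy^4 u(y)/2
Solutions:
 u(y) = (C1*sin(sqrt(2)*y/2) + C2*cos(sqrt(2)*y/2))*exp(-sqrt(2)*y/2) + (C3*sin(sqrt(2)*y/2) + C4*cos(sqrt(2)*y/2))*exp(sqrt(2)*y/2)


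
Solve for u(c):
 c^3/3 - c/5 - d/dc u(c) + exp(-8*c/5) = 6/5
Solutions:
 u(c) = C1 + c^4/12 - c^2/10 - 6*c/5 - 5*exp(-8*c/5)/8


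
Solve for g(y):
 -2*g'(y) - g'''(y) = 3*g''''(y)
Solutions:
 g(y) = C1 + C4*exp(-y) + (C2*sin(sqrt(5)*y/3) + C3*cos(sqrt(5)*y/3))*exp(y/3)


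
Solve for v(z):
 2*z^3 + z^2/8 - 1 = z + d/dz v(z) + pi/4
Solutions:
 v(z) = C1 + z^4/2 + z^3/24 - z^2/2 - z - pi*z/4


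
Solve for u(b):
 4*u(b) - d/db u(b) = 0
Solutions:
 u(b) = C1*exp(4*b)


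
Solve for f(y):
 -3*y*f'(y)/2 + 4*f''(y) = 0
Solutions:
 f(y) = C1 + C2*erfi(sqrt(3)*y/4)


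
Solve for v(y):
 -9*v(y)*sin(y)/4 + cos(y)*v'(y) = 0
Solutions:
 v(y) = C1/cos(y)^(9/4)


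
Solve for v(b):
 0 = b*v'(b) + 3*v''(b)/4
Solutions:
 v(b) = C1 + C2*erf(sqrt(6)*b/3)


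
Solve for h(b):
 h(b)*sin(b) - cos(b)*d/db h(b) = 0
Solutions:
 h(b) = C1/cos(b)


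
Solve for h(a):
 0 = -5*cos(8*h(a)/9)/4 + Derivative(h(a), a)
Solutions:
 -5*a/4 - 9*log(sin(8*h(a)/9) - 1)/16 + 9*log(sin(8*h(a)/9) + 1)/16 = C1


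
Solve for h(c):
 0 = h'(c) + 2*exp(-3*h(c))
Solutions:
 h(c) = log(C1 - 6*c)/3
 h(c) = log((-3^(1/3) - 3^(5/6)*I)*(C1 - 2*c)^(1/3)/2)
 h(c) = log((-3^(1/3) + 3^(5/6)*I)*(C1 - 2*c)^(1/3)/2)


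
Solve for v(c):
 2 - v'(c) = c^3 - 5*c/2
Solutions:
 v(c) = C1 - c^4/4 + 5*c^2/4 + 2*c


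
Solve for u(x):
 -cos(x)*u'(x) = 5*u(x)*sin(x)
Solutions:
 u(x) = C1*cos(x)^5


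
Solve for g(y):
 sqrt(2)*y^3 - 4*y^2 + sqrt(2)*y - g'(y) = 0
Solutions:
 g(y) = C1 + sqrt(2)*y^4/4 - 4*y^3/3 + sqrt(2)*y^2/2


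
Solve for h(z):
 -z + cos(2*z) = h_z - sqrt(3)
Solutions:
 h(z) = C1 - z^2/2 + sqrt(3)*z + sin(2*z)/2


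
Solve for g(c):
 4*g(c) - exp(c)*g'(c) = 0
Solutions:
 g(c) = C1*exp(-4*exp(-c))


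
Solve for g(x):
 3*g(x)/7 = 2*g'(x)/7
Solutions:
 g(x) = C1*exp(3*x/2)


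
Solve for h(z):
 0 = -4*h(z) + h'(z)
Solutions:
 h(z) = C1*exp(4*z)


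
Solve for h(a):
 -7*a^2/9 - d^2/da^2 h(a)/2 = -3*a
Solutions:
 h(a) = C1 + C2*a - 7*a^4/54 + a^3


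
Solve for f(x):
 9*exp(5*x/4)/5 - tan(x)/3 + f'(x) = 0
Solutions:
 f(x) = C1 - 36*exp(5*x/4)/25 - log(cos(x))/3


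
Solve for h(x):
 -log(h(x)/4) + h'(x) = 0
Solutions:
 Integral(1/(-log(_y) + 2*log(2)), (_y, h(x))) = C1 - x


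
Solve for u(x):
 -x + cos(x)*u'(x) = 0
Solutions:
 u(x) = C1 + Integral(x/cos(x), x)


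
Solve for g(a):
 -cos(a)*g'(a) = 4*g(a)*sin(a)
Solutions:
 g(a) = C1*cos(a)^4


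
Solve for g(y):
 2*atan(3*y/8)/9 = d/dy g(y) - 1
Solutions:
 g(y) = C1 + 2*y*atan(3*y/8)/9 + y - 8*log(9*y^2 + 64)/27


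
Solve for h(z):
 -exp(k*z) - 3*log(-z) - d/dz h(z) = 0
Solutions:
 h(z) = C1 - 3*z*log(-z) + 3*z + Piecewise((-exp(k*z)/k, Ne(k, 0)), (-z, True))


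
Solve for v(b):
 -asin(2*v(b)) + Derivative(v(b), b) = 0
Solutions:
 Integral(1/asin(2*_y), (_y, v(b))) = C1 + b


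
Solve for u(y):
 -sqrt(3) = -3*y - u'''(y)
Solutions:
 u(y) = C1 + C2*y + C3*y^2 - y^4/8 + sqrt(3)*y^3/6


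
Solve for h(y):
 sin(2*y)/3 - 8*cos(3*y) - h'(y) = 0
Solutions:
 h(y) = C1 - 8*sin(3*y)/3 - cos(2*y)/6


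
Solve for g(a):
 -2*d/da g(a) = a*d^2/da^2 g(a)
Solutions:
 g(a) = C1 + C2/a


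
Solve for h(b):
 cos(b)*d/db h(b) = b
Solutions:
 h(b) = C1 + Integral(b/cos(b), b)


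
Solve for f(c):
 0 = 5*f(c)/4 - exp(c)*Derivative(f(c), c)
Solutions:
 f(c) = C1*exp(-5*exp(-c)/4)


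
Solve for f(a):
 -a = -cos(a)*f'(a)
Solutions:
 f(a) = C1 + Integral(a/cos(a), a)


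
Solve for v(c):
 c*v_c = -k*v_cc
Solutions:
 v(c) = C1 + C2*sqrt(k)*erf(sqrt(2)*c*sqrt(1/k)/2)


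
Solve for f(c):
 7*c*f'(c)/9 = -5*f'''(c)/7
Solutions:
 f(c) = C1 + Integral(C2*airyai(-7^(2/3)*75^(1/3)*c/15) + C3*airybi(-7^(2/3)*75^(1/3)*c/15), c)


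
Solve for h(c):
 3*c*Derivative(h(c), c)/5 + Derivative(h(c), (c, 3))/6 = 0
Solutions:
 h(c) = C1 + Integral(C2*airyai(-18^(1/3)*5^(2/3)*c/5) + C3*airybi(-18^(1/3)*5^(2/3)*c/5), c)
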